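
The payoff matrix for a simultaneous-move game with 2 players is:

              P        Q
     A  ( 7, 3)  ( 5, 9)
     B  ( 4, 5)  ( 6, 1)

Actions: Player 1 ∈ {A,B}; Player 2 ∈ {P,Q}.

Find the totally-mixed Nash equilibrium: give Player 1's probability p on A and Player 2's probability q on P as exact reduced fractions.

P1 indiff ⇒ q·7+(1-q)·5 = q·4+(1-q)·6 ⇒ q(3) = (1-q)(1) ⇒ q = 1/4
P2 indiff ⇒ p·3+(1-p)·5 = p·9+(1-p)·1 ⇒ p(-6) = (1-p)(-4) ⇒ p = 2/5

p=2/5, q=1/4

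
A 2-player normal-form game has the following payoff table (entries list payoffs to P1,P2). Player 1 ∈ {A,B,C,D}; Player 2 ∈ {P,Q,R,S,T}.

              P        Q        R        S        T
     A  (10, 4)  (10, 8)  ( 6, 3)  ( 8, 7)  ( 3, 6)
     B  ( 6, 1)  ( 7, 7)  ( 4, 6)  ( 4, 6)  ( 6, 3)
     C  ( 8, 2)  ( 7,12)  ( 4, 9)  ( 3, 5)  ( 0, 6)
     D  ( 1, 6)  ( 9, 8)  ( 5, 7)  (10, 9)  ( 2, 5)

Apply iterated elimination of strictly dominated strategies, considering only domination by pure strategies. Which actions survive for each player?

IESDS → P1:{A,D} P2:{Q,S}

P1 drop C (A beats it: P:10>8 Q:10>7 R:6>4 S:8>3 T:3>0)
P2 drop P (Q beats it: A:8>4 B:7>1 D:8>6)
P2 drop R (Q beats it: A:8>3 B:7>6 D:8>7)
P2 drop T (Q beats it: A:8>6 B:7>3 D:8>5)
P1 drop B (A beats it: Q:10>7 S:8>4)
P1→{A,D} P2→{Q,S}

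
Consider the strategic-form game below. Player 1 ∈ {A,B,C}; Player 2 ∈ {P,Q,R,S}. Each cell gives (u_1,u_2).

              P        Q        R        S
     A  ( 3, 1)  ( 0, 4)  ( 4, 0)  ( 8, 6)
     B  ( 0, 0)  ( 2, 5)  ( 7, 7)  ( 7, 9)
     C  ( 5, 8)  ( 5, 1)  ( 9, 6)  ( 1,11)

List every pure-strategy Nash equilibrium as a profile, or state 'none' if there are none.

(A,P): not NE [P1→C gives 5>3; P2→S gives 6>1]
(A,Q): not NE [P1→C gives 5>0; P2→S gives 6>4]
(A,R): not NE [P1→C gives 9>4; P2→S gives 6>0]
(A,S): NE
(B,P): not NE [P1→C gives 5>0; P2→S gives 9>0]
(B,Q): not NE [P1→C gives 5>2; P2→S gives 9>5]
(B,R): not NE [P1→C gives 9>7; P2→S gives 9>7]
(B,S): not NE [P1→A gives 8>7]
(C,P): not NE [P2→S gives 11>8]
(C,Q): not NE [P2→S gives 11>1]
(C,R): not NE [P2→S gives 11>6]
(C,S): not NE [P1→A gives 8>1]

PSNE = {(A,S)}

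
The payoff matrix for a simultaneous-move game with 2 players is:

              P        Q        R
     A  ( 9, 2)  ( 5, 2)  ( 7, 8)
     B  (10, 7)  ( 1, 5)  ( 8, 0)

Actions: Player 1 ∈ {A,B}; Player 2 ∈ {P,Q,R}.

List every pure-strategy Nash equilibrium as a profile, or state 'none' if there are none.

(A,P): not NE [P1→B gives 10>9; P2→R gives 8>2]
(A,Q): not NE [P2→R gives 8>2]
(A,R): not NE [P1→B gives 8>7]
(B,P): NE
(B,Q): not NE [P1→A gives 5>1; P2→P gives 7>5]
(B,R): not NE [P2→P gives 7>0]

PSNE = {(B,P)}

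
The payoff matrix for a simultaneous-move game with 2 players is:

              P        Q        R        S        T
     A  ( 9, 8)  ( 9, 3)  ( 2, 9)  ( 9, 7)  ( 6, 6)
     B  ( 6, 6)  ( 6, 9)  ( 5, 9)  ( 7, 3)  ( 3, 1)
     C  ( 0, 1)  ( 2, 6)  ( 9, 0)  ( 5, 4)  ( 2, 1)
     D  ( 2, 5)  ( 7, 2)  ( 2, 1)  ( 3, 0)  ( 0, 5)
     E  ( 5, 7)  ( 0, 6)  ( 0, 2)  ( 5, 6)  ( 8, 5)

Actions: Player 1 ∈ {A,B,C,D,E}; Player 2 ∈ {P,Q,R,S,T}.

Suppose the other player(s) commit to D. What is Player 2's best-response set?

u_2(P vs D) = 5
u_2(Q vs D) = 2
u_2(R vs D) = 1
u_2(S vs D) = 0
u_2(T vs D) = 5
max payoff 5 at {P,T}

BR_2 = {P,T}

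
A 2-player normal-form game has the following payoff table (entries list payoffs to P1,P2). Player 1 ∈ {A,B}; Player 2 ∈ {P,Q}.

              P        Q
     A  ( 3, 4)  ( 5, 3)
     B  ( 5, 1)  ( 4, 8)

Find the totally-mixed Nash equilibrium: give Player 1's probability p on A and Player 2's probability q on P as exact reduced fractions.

p=7/8, q=1/3

P1 indiff ⇒ q·3+(1-q)·5 = q·5+(1-q)·4 ⇒ q(-2) = (1-q)(-1) ⇒ q = 1/3
P2 indiff ⇒ p·4+(1-p)·1 = p·3+(1-p)·8 ⇒ p(1) = (1-p)(7) ⇒ p = 7/8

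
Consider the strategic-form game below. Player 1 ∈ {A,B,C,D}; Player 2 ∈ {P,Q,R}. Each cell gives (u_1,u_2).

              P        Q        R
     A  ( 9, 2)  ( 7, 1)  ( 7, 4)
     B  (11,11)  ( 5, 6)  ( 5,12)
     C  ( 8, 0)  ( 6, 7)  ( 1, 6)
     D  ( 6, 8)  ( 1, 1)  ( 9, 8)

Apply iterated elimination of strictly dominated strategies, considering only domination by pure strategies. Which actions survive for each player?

P1 drop C (A beats it: P:9>8 Q:7>6 R:7>1)
P2 drop Q (P beats it: A:2>1 B:11>6 D:8>1)
P1→{A,B,D} P2→{P,R}

Remaining: P1:{A,B,D} P2:{P,R}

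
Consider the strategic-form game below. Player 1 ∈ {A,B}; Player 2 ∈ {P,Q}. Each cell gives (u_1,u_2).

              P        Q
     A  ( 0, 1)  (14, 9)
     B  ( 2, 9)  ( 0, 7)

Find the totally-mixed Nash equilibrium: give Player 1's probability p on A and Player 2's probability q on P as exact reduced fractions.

(p,q) = (1/5, 7/8)

P1 indiff ⇒ q·0+(1-q)·14 = q·2+(1-q)·0 ⇒ q(-2) = (1-q)(-14) ⇒ q = 7/8
P2 indiff ⇒ p·1+(1-p)·9 = p·9+(1-p)·7 ⇒ p(-8) = (1-p)(-2) ⇒ p = 1/5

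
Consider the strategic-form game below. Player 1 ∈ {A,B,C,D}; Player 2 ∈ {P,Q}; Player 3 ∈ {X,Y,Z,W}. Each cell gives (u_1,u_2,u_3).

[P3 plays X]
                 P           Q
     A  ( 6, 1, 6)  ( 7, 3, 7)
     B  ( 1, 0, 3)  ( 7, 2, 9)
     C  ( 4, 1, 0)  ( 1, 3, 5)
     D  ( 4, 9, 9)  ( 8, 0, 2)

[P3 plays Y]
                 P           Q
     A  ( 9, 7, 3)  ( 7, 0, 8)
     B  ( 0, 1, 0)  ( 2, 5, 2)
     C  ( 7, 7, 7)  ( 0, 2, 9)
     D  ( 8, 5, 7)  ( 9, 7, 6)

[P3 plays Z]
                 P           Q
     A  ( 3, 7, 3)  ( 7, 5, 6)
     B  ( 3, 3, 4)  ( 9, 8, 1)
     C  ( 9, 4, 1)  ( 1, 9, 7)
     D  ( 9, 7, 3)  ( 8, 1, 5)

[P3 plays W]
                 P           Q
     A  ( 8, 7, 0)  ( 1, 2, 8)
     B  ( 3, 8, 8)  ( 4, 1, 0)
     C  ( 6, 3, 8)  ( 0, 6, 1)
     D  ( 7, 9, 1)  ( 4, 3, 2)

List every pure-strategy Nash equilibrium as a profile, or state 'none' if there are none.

(A,P,X): not NE [P2→Q gives 3>1]
(A,P,Y): not NE [P3→X gives 6>3]
(A,P,Z): not NE [P1→D gives 9>3; P3→X gives 6>3]
(A,P,W): not NE [P3→X gives 6>0]
(A,Q,X): not NE [P1→D gives 8>7; P3→W gives 8>7]
(A,Q,Y): not NE [P1→D gives 9>7; P2→P gives 7>0]
(A,Q,Z): not NE [P1→B gives 9>7; P2→P gives 7>5; P3→W gives 8>6]
(A,Q,W): not NE [P1→D gives 4>1; P2→P gives 7>2]
(B,P,X): not NE [P1→A gives 6>1; P2→Q gives 2>0; P3→W gives 8>3]
(B,P,Y): not NE [P1→A gives 9>0; P2→Q gives 5>1; P3→W gives 8>0]
(B,P,Z): not NE [P1→D gives 9>3; P2→Q gives 8>3; P3→W gives 8>4]
(B,P,W): not NE [P1→A gives 8>3]
(B,Q,X): not NE [P1→D gives 8>7]
(B,Q,Y): not NE [P1→D gives 9>2; P3→X gives 9>2]
(B,Q,Z): not NE [P3→X gives 9>1]
(B,Q,W): not NE [P2→P gives 8>1; P3→X gives 9>0]
(C,P,X): not NE [P1→A gives 6>4; P2→Q gives 3>1; P3→W gives 8>0]
(C,P,Y): not NE [P1→A gives 9>7; P3→W gives 8>7]
(C,P,Z): not NE [P2→Q gives 9>4; P3→W gives 8>1]
(C,P,W): not NE [P1→A gives 8>6; P2→Q gives 6>3]
(C,Q,X): not NE [P1→D gives 8>1; P3→Y gives 9>5]
(C,Q,Y): not NE [P1→D gives 9>0; P2→P gives 7>2]
(C,Q,Z): not NE [P1→B gives 9>1; P3→Y gives 9>7]
(C,Q,W): not NE [P1→D gives 4>0; P3→Y gives 9>1]
(D,P,X): not NE [P1→A gives 6>4]
(D,P,Y): not NE [P1→A gives 9>8; P2→Q gives 7>5; P3→X gives 9>7]
(D,P,Z): not NE [P3→X gives 9>3]
(D,P,W): not NE [P1→A gives 8>7; P3→X gives 9>1]
(D,Q,X): not NE [P2→P gives 9>0; P3→Y gives 6>2]
(D,Q,Y): NE
(D,Q,Z): not NE [P1→B gives 9>8; P2→P gives 7>1; P3→Y gives 6>5]
(D,Q,W): not NE [P2→P gives 9>3; P3→Y gives 6>2]

NE set: (D,Q,Y)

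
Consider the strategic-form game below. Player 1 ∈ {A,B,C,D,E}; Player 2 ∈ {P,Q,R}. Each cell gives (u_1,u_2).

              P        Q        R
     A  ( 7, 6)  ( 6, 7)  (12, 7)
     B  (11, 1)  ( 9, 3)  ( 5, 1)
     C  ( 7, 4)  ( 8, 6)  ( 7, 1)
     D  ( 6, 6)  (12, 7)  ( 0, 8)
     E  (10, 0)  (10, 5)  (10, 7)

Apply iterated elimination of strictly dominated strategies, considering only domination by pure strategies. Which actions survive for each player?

Remaining: P1:{A,D,E} P2:{Q,R}

P1 drop C (E beats it: P:10>7 Q:10>8 R:10>7)
P2 drop P (Q beats it: A:7>6 B:3>1 D:7>6 E:5>0)
P1 drop B (E beats it: Q:10>9 R:10>5)
P1→{A,D,E} P2→{Q,R}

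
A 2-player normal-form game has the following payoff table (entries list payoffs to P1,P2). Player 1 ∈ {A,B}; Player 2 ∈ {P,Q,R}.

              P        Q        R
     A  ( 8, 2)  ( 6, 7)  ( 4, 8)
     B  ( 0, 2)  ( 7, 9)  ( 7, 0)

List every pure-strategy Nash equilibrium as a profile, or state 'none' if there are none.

PSNE = {(B,Q)}

(A,P): not NE [P2→R gives 8>2]
(A,Q): not NE [P1→B gives 7>6; P2→R gives 8>7]
(A,R): not NE [P1→B gives 7>4]
(B,P): not NE [P1→A gives 8>0; P2→Q gives 9>2]
(B,Q): NE
(B,R): not NE [P2→Q gives 9>0]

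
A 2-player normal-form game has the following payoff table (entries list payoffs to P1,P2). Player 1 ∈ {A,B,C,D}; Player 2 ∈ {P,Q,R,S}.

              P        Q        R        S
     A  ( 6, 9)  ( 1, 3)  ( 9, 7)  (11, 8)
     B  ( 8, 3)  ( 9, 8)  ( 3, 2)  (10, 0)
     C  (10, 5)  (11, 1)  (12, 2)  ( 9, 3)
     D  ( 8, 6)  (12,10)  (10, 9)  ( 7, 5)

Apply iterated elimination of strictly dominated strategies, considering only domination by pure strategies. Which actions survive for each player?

IESDS → P1:{C,D} P2:{P,Q,R}

P2 drop S (P beats it: A:9>8 B:3>0 C:5>3 D:6>5)
P1 drop A (C beats it: P:10>6 Q:11>1 R:12>9)
P1 drop B (C beats it: P:10>8 Q:11>9 R:12>3)
P1→{C,D} P2→{P,Q,R}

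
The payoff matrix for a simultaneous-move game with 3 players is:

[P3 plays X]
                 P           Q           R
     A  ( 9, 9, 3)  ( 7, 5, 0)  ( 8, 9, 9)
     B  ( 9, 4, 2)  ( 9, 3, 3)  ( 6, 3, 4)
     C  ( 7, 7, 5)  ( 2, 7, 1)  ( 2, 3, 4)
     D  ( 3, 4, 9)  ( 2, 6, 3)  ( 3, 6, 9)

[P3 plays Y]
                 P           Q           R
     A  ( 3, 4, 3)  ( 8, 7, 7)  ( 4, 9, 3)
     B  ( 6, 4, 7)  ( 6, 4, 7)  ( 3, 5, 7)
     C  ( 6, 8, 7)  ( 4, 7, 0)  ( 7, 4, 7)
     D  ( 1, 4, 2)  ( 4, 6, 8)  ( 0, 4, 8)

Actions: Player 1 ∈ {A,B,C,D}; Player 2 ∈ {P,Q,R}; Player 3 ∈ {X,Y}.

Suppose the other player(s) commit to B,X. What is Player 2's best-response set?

u_2(P vs B,X) = 4
u_2(Q vs B,X) = 3
u_2(R vs B,X) = 3
max payoff 4 at {P}

argmax u_2 = {P}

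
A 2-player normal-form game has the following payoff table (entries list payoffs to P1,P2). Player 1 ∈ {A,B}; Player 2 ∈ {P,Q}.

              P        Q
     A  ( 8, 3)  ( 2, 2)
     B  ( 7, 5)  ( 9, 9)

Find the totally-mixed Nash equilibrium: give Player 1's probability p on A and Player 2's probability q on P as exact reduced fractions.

(p,q) = (4/5, 7/8)

P1 indiff ⇒ q·8+(1-q)·2 = q·7+(1-q)·9 ⇒ q(1) = (1-q)(7) ⇒ q = 7/8
P2 indiff ⇒ p·3+(1-p)·5 = p·2+(1-p)·9 ⇒ p(1) = (1-p)(4) ⇒ p = 4/5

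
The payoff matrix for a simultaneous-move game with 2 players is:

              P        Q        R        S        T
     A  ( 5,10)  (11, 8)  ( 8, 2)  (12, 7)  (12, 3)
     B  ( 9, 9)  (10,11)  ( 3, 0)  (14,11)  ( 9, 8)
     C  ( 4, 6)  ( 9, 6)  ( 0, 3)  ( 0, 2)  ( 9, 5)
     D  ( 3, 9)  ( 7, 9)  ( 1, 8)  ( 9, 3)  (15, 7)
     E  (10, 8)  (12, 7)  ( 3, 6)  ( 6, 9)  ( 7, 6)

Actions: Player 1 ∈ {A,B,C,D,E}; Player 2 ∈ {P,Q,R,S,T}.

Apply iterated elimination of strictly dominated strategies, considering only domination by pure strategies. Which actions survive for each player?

P1 drop C (A beats it: P:5>4 Q:11>9 R:8>0 S:12>0 T:12>9)
P2 drop R (P beats it: A:10>2 B:9>0 D:9>8 E:8>6)
P2 drop T (P beats it: A:10>3 B:9>8 D:9>7 E:8>6)
P1 drop D (A beats it: P:5>3 Q:11>7 S:12>9)
P1→{A,B,E} P2→{P,Q,S}

Remaining: P1:{A,B,E} P2:{P,Q,S}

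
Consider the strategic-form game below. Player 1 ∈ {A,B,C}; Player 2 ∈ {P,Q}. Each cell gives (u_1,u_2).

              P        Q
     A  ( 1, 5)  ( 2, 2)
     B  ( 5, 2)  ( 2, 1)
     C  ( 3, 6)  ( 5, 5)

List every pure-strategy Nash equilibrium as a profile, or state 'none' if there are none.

(A,P): not NE [P1→B gives 5>1]
(A,Q): not NE [P1→C gives 5>2; P2→P gives 5>2]
(B,P): NE
(B,Q): not NE [P1→C gives 5>2; P2→P gives 2>1]
(C,P): not NE [P1→B gives 5>3]
(C,Q): not NE [P2→P gives 6>5]

NE set: (B,P)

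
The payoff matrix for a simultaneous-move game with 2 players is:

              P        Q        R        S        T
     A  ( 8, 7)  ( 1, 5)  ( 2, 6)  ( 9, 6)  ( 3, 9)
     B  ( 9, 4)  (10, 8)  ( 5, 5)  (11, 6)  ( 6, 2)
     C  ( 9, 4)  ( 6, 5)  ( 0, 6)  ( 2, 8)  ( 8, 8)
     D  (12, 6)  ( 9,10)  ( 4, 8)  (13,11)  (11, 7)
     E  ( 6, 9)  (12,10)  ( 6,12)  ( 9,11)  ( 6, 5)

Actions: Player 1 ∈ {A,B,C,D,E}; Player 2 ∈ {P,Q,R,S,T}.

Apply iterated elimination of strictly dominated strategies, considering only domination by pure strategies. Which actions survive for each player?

IESDS → P1:{B,D,E} P2:{Q,R,S}

P1 drop A (B beats it: P:9>8 Q:10>1 R:5>2 S:11>9 T:6>3)
P1 drop C (D beats it: P:12>9 Q:9>6 R:4>0 S:13>2 T:11>8)
P2 drop P (Q beats it: B:8>4 D:10>6 E:10>9)
P2 drop T (Q beats it: B:8>2 D:10>7 E:10>5)
P1→{B,D,E} P2→{Q,R,S}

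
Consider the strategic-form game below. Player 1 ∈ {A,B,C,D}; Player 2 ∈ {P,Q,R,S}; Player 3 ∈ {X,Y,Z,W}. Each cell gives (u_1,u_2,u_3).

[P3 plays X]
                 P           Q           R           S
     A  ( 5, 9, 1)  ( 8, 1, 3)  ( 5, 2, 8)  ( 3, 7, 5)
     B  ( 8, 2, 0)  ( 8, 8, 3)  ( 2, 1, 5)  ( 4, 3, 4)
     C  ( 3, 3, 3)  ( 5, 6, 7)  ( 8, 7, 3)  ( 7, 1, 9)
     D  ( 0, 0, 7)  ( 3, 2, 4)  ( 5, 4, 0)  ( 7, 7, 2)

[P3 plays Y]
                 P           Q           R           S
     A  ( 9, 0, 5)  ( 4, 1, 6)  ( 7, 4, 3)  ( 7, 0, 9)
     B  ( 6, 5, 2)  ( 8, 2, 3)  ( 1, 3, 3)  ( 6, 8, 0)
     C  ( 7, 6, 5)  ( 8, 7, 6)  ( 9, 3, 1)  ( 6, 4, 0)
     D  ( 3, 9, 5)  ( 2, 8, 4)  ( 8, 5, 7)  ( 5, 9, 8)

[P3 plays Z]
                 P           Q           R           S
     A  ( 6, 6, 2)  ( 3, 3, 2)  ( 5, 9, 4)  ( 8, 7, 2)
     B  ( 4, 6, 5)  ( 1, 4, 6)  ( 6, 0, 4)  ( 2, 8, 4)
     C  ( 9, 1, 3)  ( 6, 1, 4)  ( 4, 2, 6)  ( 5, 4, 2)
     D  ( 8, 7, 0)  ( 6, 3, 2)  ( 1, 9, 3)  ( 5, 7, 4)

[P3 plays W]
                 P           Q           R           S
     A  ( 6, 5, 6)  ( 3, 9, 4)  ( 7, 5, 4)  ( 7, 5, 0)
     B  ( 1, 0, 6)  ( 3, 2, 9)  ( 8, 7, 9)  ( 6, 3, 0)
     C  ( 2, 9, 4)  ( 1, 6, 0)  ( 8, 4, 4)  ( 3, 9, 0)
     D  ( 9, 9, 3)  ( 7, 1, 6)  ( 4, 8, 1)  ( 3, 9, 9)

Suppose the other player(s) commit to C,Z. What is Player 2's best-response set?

u_2(P vs C,Z) = 1
u_2(Q vs C,Z) = 1
u_2(R vs C,Z) = 2
u_2(S vs C,Z) = 4
max payoff 4 at {S}

P2 best: {S}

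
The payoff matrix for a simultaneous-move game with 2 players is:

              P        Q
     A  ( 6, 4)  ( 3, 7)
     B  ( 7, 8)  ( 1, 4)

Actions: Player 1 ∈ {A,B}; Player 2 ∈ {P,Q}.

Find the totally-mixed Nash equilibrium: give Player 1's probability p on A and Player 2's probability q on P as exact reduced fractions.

(p,q) = (4/7, 2/3)

P1 indiff ⇒ q·6+(1-q)·3 = q·7+(1-q)·1 ⇒ q(-1) = (1-q)(-2) ⇒ q = 2/3
P2 indiff ⇒ p·4+(1-p)·8 = p·7+(1-p)·4 ⇒ p(-3) = (1-p)(-4) ⇒ p = 4/7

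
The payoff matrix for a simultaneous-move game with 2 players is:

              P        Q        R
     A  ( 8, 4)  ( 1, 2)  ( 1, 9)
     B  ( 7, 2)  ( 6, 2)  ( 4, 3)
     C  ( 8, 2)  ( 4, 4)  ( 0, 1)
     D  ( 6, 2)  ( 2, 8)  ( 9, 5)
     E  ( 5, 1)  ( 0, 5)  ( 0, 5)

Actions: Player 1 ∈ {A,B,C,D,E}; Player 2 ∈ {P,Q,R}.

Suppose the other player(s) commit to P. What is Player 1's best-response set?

P1 best: {A,C}

u_1(A vs P) = 8
u_1(B vs P) = 7
u_1(C vs P) = 8
u_1(D vs P) = 6
u_1(E vs P) = 5
max payoff 8 at {A,C}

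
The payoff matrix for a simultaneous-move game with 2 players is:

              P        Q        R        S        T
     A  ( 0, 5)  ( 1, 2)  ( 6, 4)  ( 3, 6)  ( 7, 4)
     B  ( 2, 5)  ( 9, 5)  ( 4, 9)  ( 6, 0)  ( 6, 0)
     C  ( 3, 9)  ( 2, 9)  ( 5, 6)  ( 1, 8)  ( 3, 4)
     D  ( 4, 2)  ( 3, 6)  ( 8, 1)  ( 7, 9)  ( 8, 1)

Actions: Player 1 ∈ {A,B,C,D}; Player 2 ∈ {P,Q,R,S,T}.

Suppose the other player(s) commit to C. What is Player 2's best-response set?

u_2(P vs C) = 9
u_2(Q vs C) = 9
u_2(R vs C) = 6
u_2(S vs C) = 8
u_2(T vs C) = 4
max payoff 9 at {P,Q}

P2 best: {P,Q}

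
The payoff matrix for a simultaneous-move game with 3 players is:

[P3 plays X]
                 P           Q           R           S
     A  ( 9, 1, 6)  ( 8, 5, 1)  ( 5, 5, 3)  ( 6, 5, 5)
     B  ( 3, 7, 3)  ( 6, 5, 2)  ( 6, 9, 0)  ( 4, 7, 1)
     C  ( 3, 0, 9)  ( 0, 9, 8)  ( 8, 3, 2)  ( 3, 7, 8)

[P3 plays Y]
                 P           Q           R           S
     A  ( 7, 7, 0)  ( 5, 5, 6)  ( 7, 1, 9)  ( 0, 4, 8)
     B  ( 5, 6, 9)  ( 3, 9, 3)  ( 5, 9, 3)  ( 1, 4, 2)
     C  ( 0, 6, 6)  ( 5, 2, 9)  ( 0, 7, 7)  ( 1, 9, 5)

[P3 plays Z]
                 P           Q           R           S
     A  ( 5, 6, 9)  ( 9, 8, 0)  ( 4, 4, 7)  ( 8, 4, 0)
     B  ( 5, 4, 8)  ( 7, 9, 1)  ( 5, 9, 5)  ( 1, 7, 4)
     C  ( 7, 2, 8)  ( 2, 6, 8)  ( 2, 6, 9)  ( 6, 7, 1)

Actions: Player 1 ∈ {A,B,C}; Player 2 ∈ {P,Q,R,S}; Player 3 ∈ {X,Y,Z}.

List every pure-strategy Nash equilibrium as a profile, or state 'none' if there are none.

Nash profiles: (B,R,Z)

(A,P,X): not NE [P2→S gives 5>1; P3→Z gives 9>6]
(A,P,Y): not NE [P3→Z gives 9>0]
(A,P,Z): not NE [P1→C gives 7>5; P2→Q gives 8>6]
(A,Q,X): not NE [P3→Y gives 6>1]
(A,Q,Y): not NE [P2→P gives 7>5]
(A,Q,Z): not NE [P3→Y gives 6>0]
(A,R,X): not NE [P1→C gives 8>5; P3→Y gives 9>3]
(A,R,Y): not NE [P2→P gives 7>1]
(A,R,Z): not NE [P1→B gives 5>4; P2→Q gives 8>4; P3→Y gives 9>7]
(A,S,X): not NE [P3→Y gives 8>5]
(A,S,Y): not NE [P1→C gives 1>0; P2→P gives 7>4]
(A,S,Z): not NE [P2→Q gives 8>4; P3→Y gives 8>0]
(B,P,X): not NE [P1→A gives 9>3; P2→R gives 9>7; P3→Y gives 9>3]
(B,P,Y): not NE [P1→A gives 7>5; P2→R gives 9>6]
(B,P,Z): not NE [P1→C gives 7>5; P2→R gives 9>4; P3→Y gives 9>8]
(B,Q,X): not NE [P1→A gives 8>6; P2→R gives 9>5; P3→Y gives 3>2]
(B,Q,Y): not NE [P1→C gives 5>3]
(B,Q,Z): not NE [P1→A gives 9>7; P3→Y gives 3>1]
(B,R,X): not NE [P1→C gives 8>6; P3→Z gives 5>0]
(B,R,Y): not NE [P1→A gives 7>5; P3→Z gives 5>3]
(B,R,Z): NE
(B,S,X): not NE [P1→A gives 6>4; P2→R gives 9>7; P3→Z gives 4>1]
(B,S,Y): not NE [P2→R gives 9>4; P3→Z gives 4>2]
(B,S,Z): not NE [P1→A gives 8>1; P2→R gives 9>7]
(C,P,X): not NE [P1→A gives 9>3; P2→Q gives 9>0]
(C,P,Y): not NE [P1→A gives 7>0; P2→S gives 9>6; P3→X gives 9>6]
(C,P,Z): not NE [P2→S gives 7>2; P3→X gives 9>8]
(C,Q,X): not NE [P1→A gives 8>0; P3→Y gives 9>8]
(C,Q,Y): not NE [P2→S gives 9>2]
(C,Q,Z): not NE [P1→A gives 9>2; P2→S gives 7>6; P3→Y gives 9>8]
(C,R,X): not NE [P2→Q gives 9>3; P3→Z gives 9>2]
(C,R,Y): not NE [P1→A gives 7>0; P2→S gives 9>7; P3→Z gives 9>7]
(C,R,Z): not NE [P1→B gives 5>2; P2→S gives 7>6]
(C,S,X): not NE [P1→A gives 6>3; P2→Q gives 9>7]
(C,S,Y): not NE [P3→X gives 8>5]
(C,S,Z): not NE [P1→A gives 8>6; P3→X gives 8>1]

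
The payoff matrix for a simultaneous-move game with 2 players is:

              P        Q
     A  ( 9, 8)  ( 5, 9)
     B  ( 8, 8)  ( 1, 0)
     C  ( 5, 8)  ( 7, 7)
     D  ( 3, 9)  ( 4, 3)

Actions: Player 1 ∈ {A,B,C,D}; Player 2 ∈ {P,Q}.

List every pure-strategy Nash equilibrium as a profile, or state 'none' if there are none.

Equilibria: none

(A,P): not NE [P2→Q gives 9>8]
(A,Q): not NE [P1→C gives 7>5]
(B,P): not NE [P1→A gives 9>8]
(B,Q): not NE [P1→C gives 7>1; P2→P gives 8>0]
(C,P): not NE [P1→A gives 9>5]
(C,Q): not NE [P2→P gives 8>7]
(D,P): not NE [P1→A gives 9>3]
(D,Q): not NE [P1→C gives 7>4; P2→P gives 9>3]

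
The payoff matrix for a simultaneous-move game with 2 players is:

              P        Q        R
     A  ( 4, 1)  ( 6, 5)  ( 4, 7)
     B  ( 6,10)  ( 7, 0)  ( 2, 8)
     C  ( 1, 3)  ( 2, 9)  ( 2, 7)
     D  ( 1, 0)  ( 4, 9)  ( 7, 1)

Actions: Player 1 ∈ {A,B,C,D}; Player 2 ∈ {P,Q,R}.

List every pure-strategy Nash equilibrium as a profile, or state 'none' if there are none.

(A,P): not NE [P1→B gives 6>4; P2→R gives 7>1]
(A,Q): not NE [P1→B gives 7>6; P2→R gives 7>5]
(A,R): not NE [P1→D gives 7>4]
(B,P): NE
(B,Q): not NE [P2→P gives 10>0]
(B,R): not NE [P1→D gives 7>2; P2→P gives 10>8]
(C,P): not NE [P1→B gives 6>1; P2→Q gives 9>3]
(C,Q): not NE [P1→B gives 7>2]
(C,R): not NE [P1→D gives 7>2; P2→Q gives 9>7]
(D,P): not NE [P1→B gives 6>1; P2→Q gives 9>0]
(D,Q): not NE [P1→B gives 7>4]
(D,R): not NE [P2→Q gives 9>1]

NE set: (B,P)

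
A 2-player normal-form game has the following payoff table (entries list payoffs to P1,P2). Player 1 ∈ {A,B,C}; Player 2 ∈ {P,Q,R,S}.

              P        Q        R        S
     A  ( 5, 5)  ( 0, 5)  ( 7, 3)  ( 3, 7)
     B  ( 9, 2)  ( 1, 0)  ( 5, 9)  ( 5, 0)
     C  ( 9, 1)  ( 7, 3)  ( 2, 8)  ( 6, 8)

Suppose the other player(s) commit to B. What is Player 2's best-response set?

u_2(P vs B) = 2
u_2(Q vs B) = 0
u_2(R vs B) = 9
u_2(S vs B) = 0
max payoff 9 at {R}

argmax u_2 = {R}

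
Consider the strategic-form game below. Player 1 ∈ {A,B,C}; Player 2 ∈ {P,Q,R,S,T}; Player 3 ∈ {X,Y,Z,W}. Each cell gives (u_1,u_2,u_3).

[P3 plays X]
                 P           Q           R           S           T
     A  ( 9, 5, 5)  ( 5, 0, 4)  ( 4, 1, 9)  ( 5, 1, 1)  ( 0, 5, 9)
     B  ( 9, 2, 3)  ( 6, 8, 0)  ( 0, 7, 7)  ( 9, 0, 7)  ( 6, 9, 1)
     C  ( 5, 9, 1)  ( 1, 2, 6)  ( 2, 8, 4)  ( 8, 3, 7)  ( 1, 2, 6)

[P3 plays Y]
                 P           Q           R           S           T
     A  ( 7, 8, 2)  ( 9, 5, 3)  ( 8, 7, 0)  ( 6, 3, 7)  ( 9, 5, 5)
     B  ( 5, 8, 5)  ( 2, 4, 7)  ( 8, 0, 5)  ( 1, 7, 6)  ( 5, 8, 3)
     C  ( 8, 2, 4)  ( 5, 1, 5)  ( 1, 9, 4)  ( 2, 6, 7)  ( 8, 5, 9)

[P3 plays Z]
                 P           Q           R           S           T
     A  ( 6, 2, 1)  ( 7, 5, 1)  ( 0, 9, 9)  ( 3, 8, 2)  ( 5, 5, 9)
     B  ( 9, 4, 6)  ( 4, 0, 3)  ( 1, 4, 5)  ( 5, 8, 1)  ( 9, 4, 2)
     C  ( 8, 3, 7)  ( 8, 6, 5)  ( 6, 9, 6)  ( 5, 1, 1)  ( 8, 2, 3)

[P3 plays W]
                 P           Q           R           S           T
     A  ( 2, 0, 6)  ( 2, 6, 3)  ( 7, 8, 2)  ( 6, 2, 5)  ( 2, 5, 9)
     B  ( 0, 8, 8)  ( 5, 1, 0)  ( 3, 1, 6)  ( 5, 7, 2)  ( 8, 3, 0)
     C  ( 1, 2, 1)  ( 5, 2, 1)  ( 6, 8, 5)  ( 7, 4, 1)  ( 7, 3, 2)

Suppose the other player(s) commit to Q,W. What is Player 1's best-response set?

BR_1 = {B,C}

u_1(A vs Q,W) = 2
u_1(B vs Q,W) = 5
u_1(C vs Q,W) = 5
max payoff 5 at {B,C}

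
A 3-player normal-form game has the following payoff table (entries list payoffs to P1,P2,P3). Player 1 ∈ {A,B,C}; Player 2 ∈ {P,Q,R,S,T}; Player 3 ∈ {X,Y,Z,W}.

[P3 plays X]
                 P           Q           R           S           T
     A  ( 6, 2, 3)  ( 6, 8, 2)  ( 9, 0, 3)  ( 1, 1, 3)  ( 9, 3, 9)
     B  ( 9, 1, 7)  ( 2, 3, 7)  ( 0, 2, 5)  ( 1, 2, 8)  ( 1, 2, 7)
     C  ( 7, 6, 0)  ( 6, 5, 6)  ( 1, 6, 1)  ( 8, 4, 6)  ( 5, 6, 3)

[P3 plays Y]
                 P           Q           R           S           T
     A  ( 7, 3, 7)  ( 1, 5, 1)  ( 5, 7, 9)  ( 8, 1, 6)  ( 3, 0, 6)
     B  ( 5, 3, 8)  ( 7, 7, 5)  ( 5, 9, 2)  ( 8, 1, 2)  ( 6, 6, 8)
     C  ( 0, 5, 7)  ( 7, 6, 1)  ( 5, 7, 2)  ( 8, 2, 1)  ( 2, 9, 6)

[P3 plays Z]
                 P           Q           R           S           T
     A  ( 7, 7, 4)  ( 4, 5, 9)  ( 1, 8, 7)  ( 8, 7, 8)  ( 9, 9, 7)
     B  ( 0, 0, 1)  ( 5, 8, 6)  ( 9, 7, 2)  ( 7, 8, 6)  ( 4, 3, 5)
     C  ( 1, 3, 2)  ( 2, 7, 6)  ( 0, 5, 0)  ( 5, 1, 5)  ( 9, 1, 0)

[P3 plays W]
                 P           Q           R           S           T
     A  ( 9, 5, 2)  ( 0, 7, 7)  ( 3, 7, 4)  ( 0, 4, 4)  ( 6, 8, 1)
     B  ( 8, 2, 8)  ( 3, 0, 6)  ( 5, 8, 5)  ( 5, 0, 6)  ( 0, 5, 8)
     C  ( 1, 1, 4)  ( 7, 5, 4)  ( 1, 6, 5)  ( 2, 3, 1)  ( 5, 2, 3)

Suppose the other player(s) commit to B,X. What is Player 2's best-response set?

BR_2 = {Q}

u_2(P vs B,X) = 1
u_2(Q vs B,X) = 3
u_2(R vs B,X) = 2
u_2(S vs B,X) = 2
u_2(T vs B,X) = 2
max payoff 3 at {Q}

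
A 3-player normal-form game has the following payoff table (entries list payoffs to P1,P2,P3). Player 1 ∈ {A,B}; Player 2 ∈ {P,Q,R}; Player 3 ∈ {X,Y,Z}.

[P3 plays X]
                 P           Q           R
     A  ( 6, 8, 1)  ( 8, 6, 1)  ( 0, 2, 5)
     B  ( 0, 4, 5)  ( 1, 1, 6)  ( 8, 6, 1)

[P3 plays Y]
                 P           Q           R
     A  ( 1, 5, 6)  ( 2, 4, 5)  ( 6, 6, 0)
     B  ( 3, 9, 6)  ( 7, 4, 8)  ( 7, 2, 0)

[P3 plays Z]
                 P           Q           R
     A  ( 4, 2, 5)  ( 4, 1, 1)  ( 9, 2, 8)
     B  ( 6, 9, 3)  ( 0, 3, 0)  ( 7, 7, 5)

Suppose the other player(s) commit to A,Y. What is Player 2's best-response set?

P2 best: {R}

u_2(P vs A,Y) = 5
u_2(Q vs A,Y) = 4
u_2(R vs A,Y) = 6
max payoff 6 at {R}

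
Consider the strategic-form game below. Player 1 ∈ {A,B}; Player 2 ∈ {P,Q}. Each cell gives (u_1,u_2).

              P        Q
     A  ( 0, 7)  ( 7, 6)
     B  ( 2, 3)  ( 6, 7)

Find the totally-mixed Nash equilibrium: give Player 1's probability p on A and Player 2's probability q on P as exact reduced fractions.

P1 indiff ⇒ q·0+(1-q)·7 = q·2+(1-q)·6 ⇒ q(-2) = (1-q)(-1) ⇒ q = 1/3
P2 indiff ⇒ p·7+(1-p)·3 = p·6+(1-p)·7 ⇒ p(1) = (1-p)(4) ⇒ p = 4/5

p=4/5, q=1/3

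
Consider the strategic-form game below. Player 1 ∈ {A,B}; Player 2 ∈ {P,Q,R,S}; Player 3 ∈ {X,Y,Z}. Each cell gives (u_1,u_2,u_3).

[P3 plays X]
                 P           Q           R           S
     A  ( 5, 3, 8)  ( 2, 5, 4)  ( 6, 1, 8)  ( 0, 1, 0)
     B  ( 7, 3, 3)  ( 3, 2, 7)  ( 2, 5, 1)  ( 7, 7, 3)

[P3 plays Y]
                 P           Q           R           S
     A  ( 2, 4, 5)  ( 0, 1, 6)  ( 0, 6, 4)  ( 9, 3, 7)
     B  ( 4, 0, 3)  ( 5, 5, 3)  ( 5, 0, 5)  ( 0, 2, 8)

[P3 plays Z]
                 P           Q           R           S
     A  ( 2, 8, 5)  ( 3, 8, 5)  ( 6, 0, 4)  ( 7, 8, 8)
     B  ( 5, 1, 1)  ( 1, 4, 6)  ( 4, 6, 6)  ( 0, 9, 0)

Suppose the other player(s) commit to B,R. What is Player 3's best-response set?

u_3(X vs B,R) = 1
u_3(Y vs B,R) = 5
u_3(Z vs B,R) = 6
max payoff 6 at {Z}

BR_3 = {Z}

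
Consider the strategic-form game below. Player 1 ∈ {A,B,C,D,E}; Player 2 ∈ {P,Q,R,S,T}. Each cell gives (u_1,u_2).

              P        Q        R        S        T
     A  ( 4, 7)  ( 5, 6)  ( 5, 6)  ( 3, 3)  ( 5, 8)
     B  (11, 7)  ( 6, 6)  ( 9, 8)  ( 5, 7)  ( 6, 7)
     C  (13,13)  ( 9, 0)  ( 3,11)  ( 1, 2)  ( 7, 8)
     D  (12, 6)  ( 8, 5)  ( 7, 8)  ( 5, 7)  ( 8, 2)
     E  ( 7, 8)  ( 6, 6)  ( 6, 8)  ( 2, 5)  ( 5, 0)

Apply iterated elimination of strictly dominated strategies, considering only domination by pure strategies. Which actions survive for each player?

Remaining: P1:{B,C,D} P2:{P,R}

P1 drop A (B beats it: P:11>4 Q:6>5 R:9>5 S:5>3 T:6>5)
P1 drop E (D beats it: P:12>7 Q:8>6 R:7>6 S:5>2 T:8>5)
P2 drop Q (P beats it: B:7>6 C:13>0 D:6>5)
P2 drop S (R beats it: B:8>7 C:11>2 D:8>7)
P2 drop T (R beats it: B:8>7 C:11>8 D:8>2)
P1→{B,C,D} P2→{P,R}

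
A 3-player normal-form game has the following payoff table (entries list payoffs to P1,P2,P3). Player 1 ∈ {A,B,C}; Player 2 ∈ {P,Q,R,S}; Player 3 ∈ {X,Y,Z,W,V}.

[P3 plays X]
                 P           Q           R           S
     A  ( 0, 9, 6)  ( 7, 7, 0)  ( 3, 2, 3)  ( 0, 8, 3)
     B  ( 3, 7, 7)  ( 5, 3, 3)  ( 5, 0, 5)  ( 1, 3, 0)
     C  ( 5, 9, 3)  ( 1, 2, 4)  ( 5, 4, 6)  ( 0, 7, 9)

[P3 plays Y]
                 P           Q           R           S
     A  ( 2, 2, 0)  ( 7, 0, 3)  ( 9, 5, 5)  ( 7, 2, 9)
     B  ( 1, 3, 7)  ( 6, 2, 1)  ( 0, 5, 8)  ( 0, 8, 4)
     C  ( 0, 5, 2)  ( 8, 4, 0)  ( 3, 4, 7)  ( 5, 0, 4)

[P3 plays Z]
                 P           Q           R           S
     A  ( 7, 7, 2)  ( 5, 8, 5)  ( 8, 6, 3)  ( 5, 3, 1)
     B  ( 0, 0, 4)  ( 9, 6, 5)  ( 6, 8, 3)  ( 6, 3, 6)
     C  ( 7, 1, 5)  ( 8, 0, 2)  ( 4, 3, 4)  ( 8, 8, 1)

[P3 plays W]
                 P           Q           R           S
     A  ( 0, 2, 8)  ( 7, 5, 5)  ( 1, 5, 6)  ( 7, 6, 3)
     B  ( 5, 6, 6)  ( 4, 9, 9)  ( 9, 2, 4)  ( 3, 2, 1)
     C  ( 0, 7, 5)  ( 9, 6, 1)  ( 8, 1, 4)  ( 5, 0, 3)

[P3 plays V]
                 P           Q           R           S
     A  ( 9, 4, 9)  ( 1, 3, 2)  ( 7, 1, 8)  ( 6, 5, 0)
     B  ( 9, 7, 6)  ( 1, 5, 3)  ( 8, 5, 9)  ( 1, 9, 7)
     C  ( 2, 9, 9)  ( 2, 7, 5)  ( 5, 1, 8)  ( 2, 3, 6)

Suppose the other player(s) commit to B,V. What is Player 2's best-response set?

argmax u_2 = {S}

u_2(P vs B,V) = 7
u_2(Q vs B,V) = 5
u_2(R vs B,V) = 5
u_2(S vs B,V) = 9
max payoff 9 at {S}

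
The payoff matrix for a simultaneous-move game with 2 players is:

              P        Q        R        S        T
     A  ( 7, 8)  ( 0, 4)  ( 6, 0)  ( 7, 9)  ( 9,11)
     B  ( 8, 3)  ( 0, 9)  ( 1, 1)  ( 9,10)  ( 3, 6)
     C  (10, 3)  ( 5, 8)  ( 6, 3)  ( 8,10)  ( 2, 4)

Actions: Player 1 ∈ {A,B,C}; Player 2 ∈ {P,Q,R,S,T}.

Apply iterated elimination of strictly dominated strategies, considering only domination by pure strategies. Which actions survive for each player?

P2 drop P (S beats it: A:9>8 B:10>3 C:10>3)
P2 drop Q (S beats it: A:9>4 B:10>9 C:10>8)
P2 drop R (S beats it: A:9>0 B:10>1 C:10>3)
P1 drop C (B beats it: S:9>8 T:3>2)
P1→{A,B} P2→{S,T}

Remaining: P1:{A,B} P2:{S,T}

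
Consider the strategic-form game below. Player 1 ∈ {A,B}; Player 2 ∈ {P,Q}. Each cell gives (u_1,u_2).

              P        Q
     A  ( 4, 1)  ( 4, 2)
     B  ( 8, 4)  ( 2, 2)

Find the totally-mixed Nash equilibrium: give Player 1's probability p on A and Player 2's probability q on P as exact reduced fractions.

p=2/3, q=1/3

P1 indiff ⇒ q·4+(1-q)·4 = q·8+(1-q)·2 ⇒ q(-4) = (1-q)(-2) ⇒ q = 1/3
P2 indiff ⇒ p·1+(1-p)·4 = p·2+(1-p)·2 ⇒ p(-1) = (1-p)(-2) ⇒ p = 2/3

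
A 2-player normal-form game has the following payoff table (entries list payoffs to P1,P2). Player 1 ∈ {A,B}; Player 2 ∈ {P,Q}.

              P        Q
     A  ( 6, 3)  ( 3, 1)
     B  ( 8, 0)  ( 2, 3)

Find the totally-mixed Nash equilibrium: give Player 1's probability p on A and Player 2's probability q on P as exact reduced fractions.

P1 indiff ⇒ q·6+(1-q)·3 = q·8+(1-q)·2 ⇒ q(-2) = (1-q)(-1) ⇒ q = 1/3
P2 indiff ⇒ p·3+(1-p)·0 = p·1+(1-p)·3 ⇒ p(2) = (1-p)(3) ⇒ p = 3/5

(p,q) = (3/5, 1/3)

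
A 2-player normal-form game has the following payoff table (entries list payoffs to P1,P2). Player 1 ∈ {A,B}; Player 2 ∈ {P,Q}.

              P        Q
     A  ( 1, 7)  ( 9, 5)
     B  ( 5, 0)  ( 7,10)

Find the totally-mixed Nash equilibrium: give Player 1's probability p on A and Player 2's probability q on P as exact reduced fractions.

(p,q) = (5/6, 1/3)

P1 indiff ⇒ q·1+(1-q)·9 = q·5+(1-q)·7 ⇒ q(-4) = (1-q)(-2) ⇒ q = 1/3
P2 indiff ⇒ p·7+(1-p)·0 = p·5+(1-p)·10 ⇒ p(2) = (1-p)(10) ⇒ p = 5/6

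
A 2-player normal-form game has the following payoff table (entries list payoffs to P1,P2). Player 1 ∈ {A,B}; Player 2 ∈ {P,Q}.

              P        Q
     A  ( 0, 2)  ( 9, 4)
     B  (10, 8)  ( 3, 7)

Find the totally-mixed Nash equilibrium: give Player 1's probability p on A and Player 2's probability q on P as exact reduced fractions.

p=1/3, q=3/8

P1 indiff ⇒ q·0+(1-q)·9 = q·10+(1-q)·3 ⇒ q(-10) = (1-q)(-6) ⇒ q = 3/8
P2 indiff ⇒ p·2+(1-p)·8 = p·4+(1-p)·7 ⇒ p(-2) = (1-p)(-1) ⇒ p = 1/3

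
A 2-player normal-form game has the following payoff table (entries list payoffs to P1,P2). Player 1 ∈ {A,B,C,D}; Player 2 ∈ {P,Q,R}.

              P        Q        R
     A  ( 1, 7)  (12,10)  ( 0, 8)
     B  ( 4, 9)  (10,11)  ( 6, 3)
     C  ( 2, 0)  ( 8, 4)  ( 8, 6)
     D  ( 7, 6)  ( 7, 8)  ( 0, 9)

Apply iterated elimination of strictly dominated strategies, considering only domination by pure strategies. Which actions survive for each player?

P2 drop P (Q beats it: A:10>7 B:11>9 C:4>0 D:8>6)
P1 drop D (B beats it: Q:10>7 R:6>0)
P1→{A,B,C} P2→{Q,R}

IESDS → P1:{A,B,C} P2:{Q,R}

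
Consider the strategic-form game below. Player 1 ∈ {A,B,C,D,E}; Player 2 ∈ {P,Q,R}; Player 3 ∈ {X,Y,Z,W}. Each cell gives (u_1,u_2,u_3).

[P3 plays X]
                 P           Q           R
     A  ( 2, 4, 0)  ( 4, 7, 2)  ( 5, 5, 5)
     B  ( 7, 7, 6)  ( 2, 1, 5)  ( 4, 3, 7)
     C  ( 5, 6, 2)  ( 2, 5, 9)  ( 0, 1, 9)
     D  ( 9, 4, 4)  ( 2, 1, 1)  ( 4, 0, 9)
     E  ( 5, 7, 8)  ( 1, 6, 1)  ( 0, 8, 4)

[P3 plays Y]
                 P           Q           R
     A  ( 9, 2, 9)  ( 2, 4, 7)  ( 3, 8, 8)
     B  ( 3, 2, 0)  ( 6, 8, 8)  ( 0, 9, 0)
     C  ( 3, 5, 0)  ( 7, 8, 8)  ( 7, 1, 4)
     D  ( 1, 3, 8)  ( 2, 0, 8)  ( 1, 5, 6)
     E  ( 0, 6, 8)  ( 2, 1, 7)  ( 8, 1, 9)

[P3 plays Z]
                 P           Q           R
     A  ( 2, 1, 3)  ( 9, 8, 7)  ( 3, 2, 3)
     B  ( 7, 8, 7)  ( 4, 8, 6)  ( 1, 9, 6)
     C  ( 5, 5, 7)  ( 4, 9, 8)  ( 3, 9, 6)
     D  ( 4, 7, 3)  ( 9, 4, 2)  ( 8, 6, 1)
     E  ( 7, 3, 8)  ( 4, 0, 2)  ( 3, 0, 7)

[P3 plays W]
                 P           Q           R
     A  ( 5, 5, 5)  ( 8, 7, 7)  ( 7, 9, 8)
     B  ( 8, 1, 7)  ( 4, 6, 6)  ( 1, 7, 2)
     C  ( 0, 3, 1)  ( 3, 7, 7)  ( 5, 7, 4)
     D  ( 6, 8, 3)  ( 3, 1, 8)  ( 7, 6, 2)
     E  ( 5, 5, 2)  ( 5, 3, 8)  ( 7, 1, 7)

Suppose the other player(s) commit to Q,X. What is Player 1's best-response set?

BR_1 = {A}

u_1(A vs Q,X) = 4
u_1(B vs Q,X) = 2
u_1(C vs Q,X) = 2
u_1(D vs Q,X) = 2
u_1(E vs Q,X) = 1
max payoff 4 at {A}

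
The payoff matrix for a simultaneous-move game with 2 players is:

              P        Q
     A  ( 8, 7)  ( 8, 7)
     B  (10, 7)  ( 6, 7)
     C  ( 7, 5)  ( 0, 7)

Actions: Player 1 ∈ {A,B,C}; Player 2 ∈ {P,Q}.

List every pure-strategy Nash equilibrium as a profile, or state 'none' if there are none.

(A,P): not NE [P1→B gives 10>8]
(A,Q): NE
(B,P): NE
(B,Q): not NE [P1→A gives 8>6]
(C,P): not NE [P1→B gives 10>7; P2→Q gives 7>5]
(C,Q): not NE [P1→A gives 8>0]

NE set: (A,Q), (B,P)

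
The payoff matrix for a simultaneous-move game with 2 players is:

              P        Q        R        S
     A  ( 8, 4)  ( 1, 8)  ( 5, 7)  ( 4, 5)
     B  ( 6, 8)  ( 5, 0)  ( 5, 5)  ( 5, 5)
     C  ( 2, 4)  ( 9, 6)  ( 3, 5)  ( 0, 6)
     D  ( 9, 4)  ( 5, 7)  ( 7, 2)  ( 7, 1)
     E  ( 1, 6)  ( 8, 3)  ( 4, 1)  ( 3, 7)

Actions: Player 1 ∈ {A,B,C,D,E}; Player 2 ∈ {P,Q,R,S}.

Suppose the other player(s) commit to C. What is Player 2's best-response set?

u_2(P vs C) = 4
u_2(Q vs C) = 6
u_2(R vs C) = 5
u_2(S vs C) = 6
max payoff 6 at {Q,S}

BR_2 = {Q,S}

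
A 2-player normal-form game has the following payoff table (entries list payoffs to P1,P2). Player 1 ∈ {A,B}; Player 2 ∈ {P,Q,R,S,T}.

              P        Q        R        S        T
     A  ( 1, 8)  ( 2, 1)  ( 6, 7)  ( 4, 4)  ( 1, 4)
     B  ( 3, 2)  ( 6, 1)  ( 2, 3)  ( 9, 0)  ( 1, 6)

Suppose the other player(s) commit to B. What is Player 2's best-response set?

BR_2 = {T}

u_2(P vs B) = 2
u_2(Q vs B) = 1
u_2(R vs B) = 3
u_2(S vs B) = 0
u_2(T vs B) = 6
max payoff 6 at {T}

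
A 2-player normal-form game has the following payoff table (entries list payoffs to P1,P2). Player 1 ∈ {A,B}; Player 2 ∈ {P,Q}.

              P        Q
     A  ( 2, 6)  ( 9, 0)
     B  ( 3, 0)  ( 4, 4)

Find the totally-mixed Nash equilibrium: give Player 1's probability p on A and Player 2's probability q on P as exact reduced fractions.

P1 mixes 2/5 on A; P2 mixes 5/6 on P

P1 indiff ⇒ q·2+(1-q)·9 = q·3+(1-q)·4 ⇒ q(-1) = (1-q)(-5) ⇒ q = 5/6
P2 indiff ⇒ p·6+(1-p)·0 = p·0+(1-p)·4 ⇒ p(6) = (1-p)(4) ⇒ p = 2/5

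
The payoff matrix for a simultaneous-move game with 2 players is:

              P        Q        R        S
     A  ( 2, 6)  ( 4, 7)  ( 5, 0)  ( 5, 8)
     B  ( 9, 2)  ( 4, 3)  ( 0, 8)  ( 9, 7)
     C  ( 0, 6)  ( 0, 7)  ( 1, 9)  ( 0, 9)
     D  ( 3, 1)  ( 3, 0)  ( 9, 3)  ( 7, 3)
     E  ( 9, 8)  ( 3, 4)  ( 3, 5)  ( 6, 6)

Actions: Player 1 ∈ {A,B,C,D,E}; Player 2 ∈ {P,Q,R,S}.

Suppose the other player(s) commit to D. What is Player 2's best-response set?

argmax u_2 = {R,S}

u_2(P vs D) = 1
u_2(Q vs D) = 0
u_2(R vs D) = 3
u_2(S vs D) = 3
max payoff 3 at {R,S}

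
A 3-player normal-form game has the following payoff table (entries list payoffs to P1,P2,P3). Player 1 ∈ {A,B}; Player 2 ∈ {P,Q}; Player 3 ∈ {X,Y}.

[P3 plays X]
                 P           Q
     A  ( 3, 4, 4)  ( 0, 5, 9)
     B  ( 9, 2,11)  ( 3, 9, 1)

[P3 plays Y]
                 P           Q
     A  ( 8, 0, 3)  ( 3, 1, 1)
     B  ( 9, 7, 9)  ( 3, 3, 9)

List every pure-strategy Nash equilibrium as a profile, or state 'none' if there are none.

PSNE: ∅

(A,P,X): not NE [P1→B gives 9>3; P2→Q gives 5>4]
(A,P,Y): not NE [P1→B gives 9>8; P2→Q gives 1>0; P3→X gives 4>3]
(A,Q,X): not NE [P1→B gives 3>0]
(A,Q,Y): not NE [P3→X gives 9>1]
(B,P,X): not NE [P2→Q gives 9>2]
(B,P,Y): not NE [P3→X gives 11>9]
(B,Q,X): not NE [P3→Y gives 9>1]
(B,Q,Y): not NE [P2→P gives 7>3]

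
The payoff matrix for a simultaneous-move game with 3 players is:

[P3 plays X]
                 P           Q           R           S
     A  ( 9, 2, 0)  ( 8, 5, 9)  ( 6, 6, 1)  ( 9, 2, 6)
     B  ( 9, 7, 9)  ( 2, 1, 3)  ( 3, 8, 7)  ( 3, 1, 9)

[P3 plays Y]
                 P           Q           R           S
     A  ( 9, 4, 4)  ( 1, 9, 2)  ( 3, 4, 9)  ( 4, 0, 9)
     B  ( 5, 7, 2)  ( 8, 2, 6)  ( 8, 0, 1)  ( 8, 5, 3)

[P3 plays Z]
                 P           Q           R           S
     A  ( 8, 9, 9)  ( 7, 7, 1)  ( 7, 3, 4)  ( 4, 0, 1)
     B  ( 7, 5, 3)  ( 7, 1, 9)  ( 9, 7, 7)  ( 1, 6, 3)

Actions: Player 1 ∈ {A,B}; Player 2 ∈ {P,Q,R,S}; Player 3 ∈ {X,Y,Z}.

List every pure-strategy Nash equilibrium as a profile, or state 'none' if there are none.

PSNE = {(A,P,Z), (B,R,Z)}

(A,P,X): not NE [P2→R gives 6>2; P3→Z gives 9>0]
(A,P,Y): not NE [P2→Q gives 9>4; P3→Z gives 9>4]
(A,P,Z): NE
(A,Q,X): not NE [P2→R gives 6>5]
(A,Q,Y): not NE [P1→B gives 8>1; P3→X gives 9>2]
(A,Q,Z): not NE [P2→P gives 9>7; P3→X gives 9>1]
(A,R,X): not NE [P3→Y gives 9>1]
(A,R,Y): not NE [P1→B gives 8>3; P2→Q gives 9>4]
(A,R,Z): not NE [P1→B gives 9>7; P2→P gives 9>3; P3→Y gives 9>4]
(A,S,X): not NE [P2→R gives 6>2; P3→Y gives 9>6]
(A,S,Y): not NE [P1→B gives 8>4; P2→Q gives 9>0]
(A,S,Z): not NE [P2→P gives 9>0; P3→Y gives 9>1]
(B,P,X): not NE [P2→R gives 8>7]
(B,P,Y): not NE [P1→A gives 9>5; P3→X gives 9>2]
(B,P,Z): not NE [P1→A gives 8>7; P2→R gives 7>5; P3→X gives 9>3]
(B,Q,X): not NE [P1→A gives 8>2; P2→R gives 8>1; P3→Z gives 9>3]
(B,Q,Y): not NE [P2→P gives 7>2; P3→Z gives 9>6]
(B,Q,Z): not NE [P2→R gives 7>1]
(B,R,X): not NE [P1→A gives 6>3]
(B,R,Y): not NE [P2→P gives 7>0; P3→Z gives 7>1]
(B,R,Z): NE
(B,S,X): not NE [P1→A gives 9>3; P2→R gives 8>1]
(B,S,Y): not NE [P2→P gives 7>5; P3→X gives 9>3]
(B,S,Z): not NE [P1→A gives 4>1; P2→R gives 7>6; P3→X gives 9>3]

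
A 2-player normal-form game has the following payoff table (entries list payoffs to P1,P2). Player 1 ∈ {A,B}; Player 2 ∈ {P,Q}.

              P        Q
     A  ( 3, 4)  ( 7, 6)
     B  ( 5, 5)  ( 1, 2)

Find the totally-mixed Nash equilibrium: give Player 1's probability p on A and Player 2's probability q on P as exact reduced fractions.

p=3/5, q=3/4

P1 indiff ⇒ q·3+(1-q)·7 = q·5+(1-q)·1 ⇒ q(-2) = (1-q)(-6) ⇒ q = 3/4
P2 indiff ⇒ p·4+(1-p)·5 = p·6+(1-p)·2 ⇒ p(-2) = (1-p)(-3) ⇒ p = 3/5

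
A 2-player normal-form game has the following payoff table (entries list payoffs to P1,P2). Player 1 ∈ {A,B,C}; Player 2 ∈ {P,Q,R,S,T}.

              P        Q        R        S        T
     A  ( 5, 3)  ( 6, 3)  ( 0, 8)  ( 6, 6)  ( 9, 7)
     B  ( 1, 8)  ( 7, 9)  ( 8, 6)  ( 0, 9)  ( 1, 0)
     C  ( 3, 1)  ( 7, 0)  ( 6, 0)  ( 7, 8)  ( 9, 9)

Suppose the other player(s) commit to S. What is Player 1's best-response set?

u_1(A vs S) = 6
u_1(B vs S) = 0
u_1(C vs S) = 7
max payoff 7 at {C}

argmax u_1 = {C}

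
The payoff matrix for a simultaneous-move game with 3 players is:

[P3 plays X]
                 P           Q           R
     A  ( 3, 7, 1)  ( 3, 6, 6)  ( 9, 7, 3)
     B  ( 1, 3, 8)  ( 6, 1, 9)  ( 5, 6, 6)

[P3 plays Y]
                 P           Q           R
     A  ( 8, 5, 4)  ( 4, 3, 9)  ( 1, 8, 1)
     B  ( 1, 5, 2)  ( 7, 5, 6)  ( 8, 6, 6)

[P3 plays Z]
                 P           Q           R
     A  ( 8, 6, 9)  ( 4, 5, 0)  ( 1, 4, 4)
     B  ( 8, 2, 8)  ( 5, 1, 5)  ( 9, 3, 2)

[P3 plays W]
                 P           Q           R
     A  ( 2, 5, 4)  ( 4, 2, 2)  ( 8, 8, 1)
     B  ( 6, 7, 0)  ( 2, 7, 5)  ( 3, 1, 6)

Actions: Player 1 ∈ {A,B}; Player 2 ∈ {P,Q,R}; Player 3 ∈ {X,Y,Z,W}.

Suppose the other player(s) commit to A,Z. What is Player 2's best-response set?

argmax u_2 = {P}

u_2(P vs A,Z) = 6
u_2(Q vs A,Z) = 5
u_2(R vs A,Z) = 4
max payoff 6 at {P}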